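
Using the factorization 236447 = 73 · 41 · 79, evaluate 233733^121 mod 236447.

115

Mod 73: 233733 ≡ 60; by Fermat, exponent reduces to 121 mod 72 = 49; 60^49 ≡ 42 (mod 73).
Mod 41: 233733 ≡ 33; by Fermat, exponent reduces to 121 mod 40 = 1; 33^1 ≡ 33 (mod 41).
Mod 79: 233733 ≡ 51; by Fermat, exponent reduces to 121 mod 78 = 43; 51^43 ≡ 36 (mod 79).
Combine by CRT: x ≡ 42 (mod 73), x ≡ 33 (mod 41), x ≡ 36 (mod 79) ⇒ x ≡ 115 (mod 236447).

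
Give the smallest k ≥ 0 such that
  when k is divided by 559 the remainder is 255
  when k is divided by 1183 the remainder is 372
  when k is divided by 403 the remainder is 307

791799

gcd(559, 1183) = 13 and 13 | (372 − 255), so the pair is consistent; merging gives k ≡ 28764 (mod 50869), where 50869 = lcm(559, 1183).
gcd(50869, 403) = 13 and 13 | (307 − 28764), so the pair is consistent; merging gives k ≡ 791799 (mod 1576939), where 1576939 = lcm(50869, 403).
The solution is unique modulo lcm(559, 1183, 403) = 1576939.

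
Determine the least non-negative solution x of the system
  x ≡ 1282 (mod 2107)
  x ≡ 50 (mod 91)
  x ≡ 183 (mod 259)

gcd(2107, 91) = 7 and 7 | (50 − 1282), so the pair is consistent; merging gives x ≡ 7603 (mod 27391), where 27391 = lcm(2107, 91).
gcd(27391, 259) = 7 and 7 | (183 − 7603), so the pair is consistent; merging gives x ≡ 418468 (mod 1013467), where 1013467 = lcm(27391, 259).
The solution is unique modulo lcm(2107, 91, 259) = 1013467.

418468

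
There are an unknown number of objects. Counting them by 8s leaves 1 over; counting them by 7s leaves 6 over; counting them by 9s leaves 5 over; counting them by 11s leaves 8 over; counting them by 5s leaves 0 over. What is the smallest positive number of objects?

From N ≡ 1 (mod 8) write N = 1 + 8t. Substituting into N ≡ 6 (mod 7) gives 8t ≡ 5 (mod 7), and since 1⁻¹ ≡ 1 (mod 7), t ≡ 5. Hence N ≡ 1 + 8·5 = 41 (mod 56).
From N ≡ 41 (mod 56) write N = 41 + 56t. Substituting into N ≡ 5 (mod 9) gives 56t ≡ 0 (mod 9), and since 2⁻¹ ≡ 5 (mod 9), t ≡ 0. Hence N ≡ 41 + 56·0 = 41 (mod 504).
From N ≡ 41 (mod 504) write N = 41 + 504t. Substituting into N ≡ 8 (mod 11) gives 504t ≡ 0 (mod 11), and since 9⁻¹ ≡ 5 (mod 11), t ≡ 0. Hence N ≡ 41 + 504·0 = 41 (mod 5544).
From N ≡ 41 (mod 5544) write N = 41 + 5544t. Substituting into N ≡ 0 (mod 5) gives 5544t ≡ 4 (mod 5), and since 4⁻¹ ≡ 4 (mod 5), t ≡ 1. Hence N ≡ 41 + 5544·1 = 5585 (mod 27720).

5585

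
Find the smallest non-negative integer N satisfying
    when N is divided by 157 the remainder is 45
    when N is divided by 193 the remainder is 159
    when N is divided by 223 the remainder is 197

From N ≡ 45 (mod 157) write N = 45 + 157t. Substituting into N ≡ 159 (mod 193) gives 157t ≡ 114 (mod 193), and since 157⁻¹ ≡ 134 (mod 193), t ≡ 29. Hence N ≡ 45 + 157·29 = 4598 (mod 30301).
From N ≡ 4598 (mod 30301) write N = 4598 + 30301t. Substituting into N ≡ 197 (mod 223) gives 30301t ≡ 59 (mod 223), and since 196⁻¹ ≡ 33 (mod 223), t ≡ 163. Hence N ≡ 4598 + 30301·163 = 4943661 (mod 6757123).

4943661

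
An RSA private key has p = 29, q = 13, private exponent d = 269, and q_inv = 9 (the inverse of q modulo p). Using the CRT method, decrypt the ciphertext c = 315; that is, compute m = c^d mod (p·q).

139

d_p = d mod (p−1) = 269 mod 28 = 17; d_q = d mod (q−1) = 5.
m₁ = c^(d_p) mod p: c ≡ 25 (mod 29), and 25^17 mod 29 = 23.
m₂ = c^(d_q) mod q: c ≡ 3 (mod 13), and 3^5 mod 13 = 9.
h = q_inv·(m₁ − m₂) mod p = 9·(23 − 9) mod 29 = 10.
m = m₂ + h·q = 9 + 10·13 = 139.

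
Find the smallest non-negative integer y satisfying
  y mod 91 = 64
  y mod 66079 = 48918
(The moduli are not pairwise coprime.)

gcd(91, 66079) = 13 and 13 | (48918 − 64), so the pair is consistent; merging gives y ≡ 114997 (mod 462553), where 462553 = lcm(91, 66079).
The solution is unique modulo lcm(91, 66079) = 462553.

114997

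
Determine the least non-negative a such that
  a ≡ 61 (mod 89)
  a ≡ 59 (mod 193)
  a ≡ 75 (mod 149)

From a ≡ 61 (mod 89) write a = 61 + 89t. Substituting into a ≡ 59 (mod 193) gives 89t ≡ 191 (mod 193), and since 89⁻¹ ≡ 180 (mod 193), t ≡ 26. Hence a ≡ 61 + 89·26 = 2375 (mod 17177).
From a ≡ 2375 (mod 17177) write a = 2375 + 17177t. Substituting into a ≡ 75 (mod 149) gives 17177t ≡ 84 (mod 149), and since 42⁻¹ ≡ 110 (mod 149), t ≡ 2. Hence a ≡ 2375 + 17177·2 = 36729 (mod 2559373).

36729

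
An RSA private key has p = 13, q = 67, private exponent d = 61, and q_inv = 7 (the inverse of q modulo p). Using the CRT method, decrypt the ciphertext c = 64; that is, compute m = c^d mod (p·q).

d_p = d mod (p−1) = 61 mod 12 = 1; d_q = d mod (q−1) = 61.
m₁ = c^(d_p) mod p: c ≡ 12 (mod 13), and 12^1 mod 13 = 12.
m₂ = c^(d_q) mod q: c ≡ 64 (mod 67), and 64^61 mod 67 = 59.
h = q_inv·(m₁ − m₂) mod p = 7·(12 − 59) mod 13 = 9.
m = m₂ + h·q = 59 + 9·67 = 662.

662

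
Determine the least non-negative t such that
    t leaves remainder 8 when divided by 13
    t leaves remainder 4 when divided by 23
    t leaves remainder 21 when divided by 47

2465

The moduli are pairwise coprime; N = 13·23·47 = 14053.
N/13 = 1081; 1081 ≡ 2 (mod 13); 2·7 ≡ 1, so inverse 7.
N/23 = 611; 611 ≡ 13 (mod 23); 13·16 ≡ 1, so inverse 16.
N/47 = 299; 299 ≡ 17 (mod 47); 17·36 ≡ 1, so inverse 36.
t ≡ 8·1081·7 + 4·611·16 + 21·299·36 = 325684.
325684 mod 14053 = 2465.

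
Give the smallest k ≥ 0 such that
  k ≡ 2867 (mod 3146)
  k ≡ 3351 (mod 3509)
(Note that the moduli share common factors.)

59495

Combine the congruences pairwise.
gcd(3146, 3509) = 121 and 121 | (3351 − 2867), so the pair is consistent; merging gives k ≡ 59495 (mod 91234), where 91234 = lcm(3146, 3509).
The solution is unique modulo lcm(3146, 3509) = 91234.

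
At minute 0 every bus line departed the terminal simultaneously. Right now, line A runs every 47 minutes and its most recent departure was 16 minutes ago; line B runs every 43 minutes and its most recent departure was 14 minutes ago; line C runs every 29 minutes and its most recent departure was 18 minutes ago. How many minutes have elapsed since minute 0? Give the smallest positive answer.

The moduli are pairwise coprime; N = 47·43·29 = 58609.
N/47 = 1247; 1247 ≡ 25 (mod 47); 25·32 ≡ 1, so inverse 32.
N/43 = 1363; 1363 ≡ 30 (mod 43); 30·33 ≡ 1, so inverse 33.
N/29 = 2021; 2021 ≡ 20 (mod 29); 20·16 ≡ 1, so inverse 16.
t ≡ 16·1247·32 + 14·1363·33 + 18·2021·16 = 1850218.
1850218 mod 58609 = 33339.

33339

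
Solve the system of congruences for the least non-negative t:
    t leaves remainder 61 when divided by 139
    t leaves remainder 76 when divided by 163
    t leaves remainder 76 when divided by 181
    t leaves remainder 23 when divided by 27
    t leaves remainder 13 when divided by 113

The moduli are pairwise coprime; N = 139·163·181·27·113 = 12511897767.
N/139 = 90013653; 90013653 ≡ 33 (mod 139); 33·59 ≡ 1, so inverse 59.
N/163 = 76760109; 76760109 ≡ 149 (mod 163); 149·128 ≡ 1, so inverse 128.
N/181 = 69126507; 69126507 ≡ 73 (mod 181); 73·62 ≡ 1, so inverse 62.
N/27 = 463403621; 463403621 ≡ 2 (mod 27); 2·14 ≡ 1, so inverse 14.
N/113 = 110724759; 110724759 ≡ 14 (mod 113); 14·105 ≡ 1, so inverse 105.
t ≡ 61·90013653·59 + 76·76760109·128 + 76·69126507·62 + 23·463403621·14 + 13·110724759·105 = 1696760840480.
1696760840480 mod 12511897767 = 7654641935.

7654641935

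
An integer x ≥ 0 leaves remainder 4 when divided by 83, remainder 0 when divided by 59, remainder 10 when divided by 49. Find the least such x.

234230

The moduli are pairwise coprime; N = 83·59·49 = 239953.
N/83 = 2891; 2891 ≡ 69 (mod 83); 69·77 ≡ 1, so inverse 77.
N/59 = 4067; 4067 ≡ 55 (mod 59); 55·44 ≡ 1, so inverse 44.
N/49 = 4897; 4897 ≡ 46 (mod 49); 46·16 ≡ 1, so inverse 16.
x ≡ 4·2891·77 + 0·4067·44 + 10·4897·16 = 1673948.
1673948 mod 239953 = 234230.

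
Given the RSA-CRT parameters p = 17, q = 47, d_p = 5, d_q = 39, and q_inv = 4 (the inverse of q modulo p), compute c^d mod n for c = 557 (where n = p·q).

m₁ = c^(d_p) mod p: c ≡ 13 (mod 17), and 13^5 mod 17 = 13.
m₂ = c^(d_q) mod q: c ≡ 40 (mod 47), and 40^39 mod 47 = 26.
h = q_inv·(m₁ − m₂) mod p = 4·(13 − 26) mod 17 = 16.
m = m₂ + h·q = 26 + 16·47 = 778.

778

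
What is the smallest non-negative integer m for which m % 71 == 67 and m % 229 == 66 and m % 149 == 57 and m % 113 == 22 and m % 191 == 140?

The moduli are pairwise coprime; N = 71·229·149·113·191 = 52286781553.
N/71 = 736433543; 736433543 ≡ 30 (mod 71); 30·45 ≡ 1, so inverse 45.
N/229 = 228326557; 228326557 ≡ 46 (mod 229); 46·5 ≡ 1, so inverse 5.
N/149 = 350917997; 350917997 ≡ 51 (mod 149); 51·38 ≡ 1, so inverse 38.
N/113 = 462714881; 462714881 ≡ 108 (mod 113); 108·45 ≡ 1, so inverse 45.
N/191 = 273752783; 273752783 ≡ 123 (mod 191); 123·132 ≡ 1, so inverse 132.
m ≡ 67·736433543·45 + 66·228326557·5 + 57·350917997·38 + 22·462714881·45 + 140·273752783·132 = 8572822439487.
8572822439487 mod 52286781553 = 50077046348.

50077046348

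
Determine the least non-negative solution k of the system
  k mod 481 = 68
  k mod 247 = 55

549

gcd(481, 247) = 13 and 13 | (55 − 68), so the pair is consistent; merging gives k ≡ 549 (mod 9139), where 9139 = lcm(481, 247).
The solution is unique modulo lcm(481, 247) = 9139.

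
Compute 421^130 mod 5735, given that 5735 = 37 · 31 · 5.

656

Mod 37: 421 ≡ 14; by Fermat, exponent reduces to 130 mod 36 = 22; 14^22 ≡ 27 (mod 37).
Mod 31: 421 ≡ 18; by Fermat, exponent reduces to 130 mod 30 = 10; 18^10 ≡ 5 (mod 31).
Mod 5: 421 ≡ 1; by Fermat, exponent reduces to 130 mod 4 = 2; 1^2 ≡ 1 (mod 5).
Combine by CRT: x ≡ 27 (mod 37), x ≡ 5 (mod 31), x ≡ 1 (mod 5) ⇒ x ≡ 656 (mod 5735).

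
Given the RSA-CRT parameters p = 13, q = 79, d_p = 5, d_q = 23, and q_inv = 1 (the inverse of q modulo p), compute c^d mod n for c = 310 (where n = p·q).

202

m₁ = c^(d_p) mod p: c ≡ 11 (mod 13), and 11^5 mod 13 = 7.
m₂ = c^(d_q) mod q: c ≡ 73 (mod 79), and 73^23 mod 79 = 44.
h = q_inv·(m₁ − m₂) mod p = 1·(7 − 44) mod 13 = 2.
m = m₂ + h·q = 44 + 2·79 = 202.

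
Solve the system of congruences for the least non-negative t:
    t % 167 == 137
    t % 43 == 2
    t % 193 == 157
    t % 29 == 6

The moduli are pairwise coprime; N = 167·43·193·29 = 40192057.
N/167 = 240671; 240671 ≡ 24 (mod 167); 24·7 ≡ 1, so inverse 7.
N/43 = 934699; 934699 ≡ 8 (mod 43); 8·27 ≡ 1, so inverse 27.
N/193 = 208249; 208249 ≡ 2 (mod 193); 2·97 ≡ 1, so inverse 97.
N/29 = 1385933; 1385933 ≡ 23 (mod 29); 23·24 ≡ 1, so inverse 24.
t ≡ 137·240671·7 + 2·934699·27 + 157·208249·97 + 6·1385933·24 = 3652275608.
3652275608 mod 40192057 = 34990478.

34990478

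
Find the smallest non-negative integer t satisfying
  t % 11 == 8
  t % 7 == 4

Combine the congruences pairwise.
From t ≡ 8 (mod 11) write t = 8 + 11s. Substituting into t ≡ 4 (mod 7) gives 11s ≡ 3 (mod 7), and since 4⁻¹ ≡ 2 (mod 7), s ≡ 6. Hence t ≡ 8 + 11·6 = 74 (mod 77).

74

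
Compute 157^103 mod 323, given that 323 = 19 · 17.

302

Mod 19: 157 ≡ 5; by Fermat, exponent reduces to 103 mod 18 = 13; 5^13 ≡ 17 (mod 19).
Mod 17: 157 ≡ 4; by Fermat, exponent reduces to 103 mod 16 = 7; 4^7 ≡ 13 (mod 17).
Combine by CRT: x ≡ 17 (mod 19), x ≡ 13 (mod 17) ⇒ x ≡ 302 (mod 323).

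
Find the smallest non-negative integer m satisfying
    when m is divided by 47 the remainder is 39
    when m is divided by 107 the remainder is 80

Combine the congruences pairwise.
From m ≡ 39 (mod 47) write m = 39 + 47t. Substituting into m ≡ 80 (mod 107) gives 47t ≡ 41 (mod 107), and since 47⁻¹ ≡ 41 (mod 107), t ≡ 76. Hence m ≡ 39 + 47·76 = 3611 (mod 5029).

3611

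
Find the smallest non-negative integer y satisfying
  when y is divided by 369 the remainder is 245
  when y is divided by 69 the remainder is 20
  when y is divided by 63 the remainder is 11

gcd(369, 69) = 3 and 3 | (20 − 245), so the pair is consistent; merging gives y ≡ 2090 (mod 8487), where 8487 = lcm(369, 69).
gcd(8487, 63) = 9 and 9 | (11 − 2090), so the pair is consistent; merging gives y ≡ 2090 (mod 59409), where 59409 = lcm(8487, 63).
The solution is unique modulo lcm(369, 69, 63) = 59409.

2090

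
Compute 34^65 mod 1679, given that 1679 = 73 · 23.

Mod 73: 34 ≡ 34; 34^65 ≡ 45 (mod 73).
Mod 23: 34 ≡ 11; by Fermat, exponent reduces to 65 mod 22 = 21; 11^21 ≡ 21 (mod 23).
Combine by CRT: x ≡ 45 (mod 73), x ≡ 21 (mod 23) ⇒ x ≡ 1286 (mod 1679).

1286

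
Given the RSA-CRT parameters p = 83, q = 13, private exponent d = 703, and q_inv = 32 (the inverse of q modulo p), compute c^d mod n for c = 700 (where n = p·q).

d_p = d mod (p−1) = 703 mod 82 = 47; d_q = d mod (q−1) = 7.
m₁ = c^(d_p) mod p: c ≡ 36 (mod 83), and 36^47 mod 83 = 17.
m₂ = c^(d_q) mod q: c ≡ 11 (mod 13), and 11^7 mod 13 = 2.
h = q_inv·(m₁ − m₂) mod p = 32·(17 − 2) mod 83 = 65.
m = m₂ + h·q = 2 + 65·13 = 847.

847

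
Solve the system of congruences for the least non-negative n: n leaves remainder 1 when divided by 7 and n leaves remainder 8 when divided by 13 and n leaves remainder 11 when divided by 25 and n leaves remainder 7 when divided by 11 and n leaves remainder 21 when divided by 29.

667311

Combine the congruences pairwise.
From n ≡ 1 (mod 7) write n = 1 + 7t. Substituting into n ≡ 8 (mod 13) gives 7t ≡ 7 (mod 13), and since 7⁻¹ ≡ 2 (mod 13), t ≡ 1. Hence n ≡ 1 + 7·1 = 8 (mod 91).
From n ≡ 8 (mod 91) write n = 8 + 91t. Substituting into n ≡ 11 (mod 25) gives 91t ≡ 3 (mod 25), and since 16⁻¹ ≡ 11 (mod 25), t ≡ 8. Hence n ≡ 8 + 91·8 = 736 (mod 2275).
From n ≡ 736 (mod 2275) write n = 736 + 2275t. Substituting into n ≡ 7 (mod 11) gives 2275t ≡ 8 (mod 11), and since 9⁻¹ ≡ 5 (mod 11), t ≡ 7. Hence n ≡ 736 + 2275·7 = 16661 (mod 25025).
From n ≡ 16661 (mod 25025) write n = 16661 + 25025t. Substituting into n ≡ 21 (mod 29) gives 25025t ≡ 6 (mod 29), and since 27⁻¹ ≡ 14 (mod 29), t ≡ 26. Hence n ≡ 16661 + 25025·26 = 667311 (mod 725725).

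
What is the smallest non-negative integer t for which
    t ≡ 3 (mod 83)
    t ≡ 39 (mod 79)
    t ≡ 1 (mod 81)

33535

The moduli are pairwise coprime; N = 83·79·81 = 531117.
N/83 = 6399; 6399 ≡ 8 (mod 83); 8·52 ≡ 1, so inverse 52.
N/79 = 6723; 6723 ≡ 8 (mod 79); 8·10 ≡ 1, so inverse 10.
N/81 = 6557; 6557 ≡ 77 (mod 81); 77·20 ≡ 1, so inverse 20.
t ≡ 3·6399·52 + 39·6723·10 + 1·6557·20 = 3751354.
3751354 mod 531117 = 33535.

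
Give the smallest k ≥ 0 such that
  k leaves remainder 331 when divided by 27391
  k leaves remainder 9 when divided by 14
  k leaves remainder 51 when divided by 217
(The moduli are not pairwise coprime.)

329023

gcd(27391, 14) = 7 and 7 | (9 − 331), so the pair is consistent; merging gives k ≡ 331 (mod 54782), where 54782 = lcm(27391, 14).
gcd(54782, 217) = 7 and 7 | (51 − 331), so the pair is consistent; merging gives k ≡ 329023 (mod 1698242), where 1698242 = lcm(54782, 217).
The solution is unique modulo lcm(27391, 14, 217) = 1698242.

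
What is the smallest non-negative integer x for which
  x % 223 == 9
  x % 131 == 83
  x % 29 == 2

From x ≡ 9 (mod 223) write x = 9 + 223t. Substituting into x ≡ 83 (mod 131) gives 223t ≡ 74 (mod 131), and since 92⁻¹ ≡ 47 (mod 131), t ≡ 72. Hence x ≡ 9 + 223·72 = 16065 (mod 29213).
From x ≡ 16065 (mod 29213) write x = 16065 + 29213t. Substituting into x ≡ 2 (mod 29) gives 29213t ≡ 3 (mod 29), and since 10⁻¹ ≡ 3 (mod 29), t ≡ 9. Hence x ≡ 16065 + 29213·9 = 278982 (mod 847177).

278982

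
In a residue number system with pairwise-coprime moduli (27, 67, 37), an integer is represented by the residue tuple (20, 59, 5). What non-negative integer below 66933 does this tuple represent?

50510

From x ≡ 20 (mod 27) write x = 20 + 27t. Substituting into x ≡ 59 (mod 67) gives 27t ≡ 39 (mod 67), and since 27⁻¹ ≡ 5 (mod 67), t ≡ 61. Hence x ≡ 20 + 27·61 = 1667 (mod 1809).
From x ≡ 1667 (mod 1809) write x = 1667 + 1809t. Substituting into x ≡ 5 (mod 37) gives 1809t ≡ 3 (mod 37), and since 33⁻¹ ≡ 9 (mod 37), t ≡ 27. Hence x ≡ 1667 + 1809·27 = 50510 (mod 66933).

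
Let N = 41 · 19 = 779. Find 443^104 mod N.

Mod 41: 443 ≡ 33; by Fermat, exponent reduces to 104 mod 40 = 24; 33^24 ≡ 37 (mod 41).
Mod 19: 443 ≡ 6; by Fermat, exponent reduces to 104 mod 18 = 14; 6^14 ≡ 5 (mod 19).
Combine by CRT: x ≡ 37 (mod 41), x ≡ 5 (mod 19) ⇒ x ≡ 119 (mod 779).

119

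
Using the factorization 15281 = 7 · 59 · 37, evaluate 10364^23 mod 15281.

3873

Mod 7: 10364 ≡ 4; by Fermat, exponent reduces to 23 mod 6 = 5; 4^5 ≡ 2 (mod 7).
Mod 59: 10364 ≡ 39; 39^23 ≡ 38 (mod 59).
Mod 37: 10364 ≡ 4; 4^23 ≡ 25 (mod 37).
Combine by CRT: x ≡ 2 (mod 7), x ≡ 38 (mod 59), x ≡ 25 (mod 37) ⇒ x ≡ 3873 (mod 15281).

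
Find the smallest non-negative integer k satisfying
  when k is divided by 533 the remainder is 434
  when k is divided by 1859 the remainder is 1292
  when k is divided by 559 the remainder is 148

1771060

gcd(533, 1859) = 13 and 13 | (1292 − 434), so the pair is consistent; merging gives k ≡ 18023 (mod 76219), where 76219 = lcm(533, 1859).
gcd(76219, 559) = 13 and 13 | (148 − 18023), so the pair is consistent; merging gives k ≡ 1771060 (mod 3277417), where 3277417 = lcm(76219, 559).
The solution is unique modulo lcm(533, 1859, 559) = 3277417.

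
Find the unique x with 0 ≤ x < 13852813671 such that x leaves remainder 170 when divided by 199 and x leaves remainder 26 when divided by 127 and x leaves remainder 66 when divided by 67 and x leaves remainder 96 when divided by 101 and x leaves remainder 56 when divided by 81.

2035866287

Combine the congruences pairwise.
From x ≡ 170 (mod 199) write x = 170 + 199t. Substituting into x ≡ 26 (mod 127) gives 199t ≡ 110 (mod 127), and since 72⁻¹ ≡ 30 (mod 127), t ≡ 125. Hence x ≡ 170 + 199·125 = 25045 (mod 25273).
From x ≡ 25045 (mod 25273) write x = 25045 + 25273t. Substituting into x ≡ 66 (mod 67) gives 25273t ≡ 12 (mod 67), and since 14⁻¹ ≡ 24 (mod 67), t ≡ 20. Hence x ≡ 25045 + 25273·20 = 530505 (mod 1693291).
From x ≡ 530505 (mod 1693291) write x = 530505 + 1693291t. Substituting into x ≡ 96 (mod 101) gives 1693291t ≡ 43 (mod 101), and since 26⁻¹ ≡ 35 (mod 101), t ≡ 91. Hence x ≡ 530505 + 1693291·91 = 154619986 (mod 171022391).
From x ≡ 154619986 (mod 171022391) write x = 154619986 + 171022391t. Substituting into x ≡ 56 (mod 81) gives 171022391t ≡ 79 (mod 81), and since 44⁻¹ ≡ 35 (mod 81), t ≡ 11. Hence x ≡ 154619986 + 171022391·11 = 2035866287 (mod 13852813671).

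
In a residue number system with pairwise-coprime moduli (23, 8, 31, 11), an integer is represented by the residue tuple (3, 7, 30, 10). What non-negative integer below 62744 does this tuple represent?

54559

From x ≡ 3 (mod 23) write x = 3 + 23t. Substituting into x ≡ 7 (mod 8) gives 23t ≡ 4 (mod 8), and since 7⁻¹ ≡ 7 (mod 8), t ≡ 4. Hence x ≡ 3 + 23·4 = 95 (mod 184).
From x ≡ 95 (mod 184) write x = 95 + 184t. Substituting into x ≡ 30 (mod 31) gives 184t ≡ 28 (mod 31), and since 29⁻¹ ≡ 15 (mod 31), t ≡ 17. Hence x ≡ 95 + 184·17 = 3223 (mod 5704).
From x ≡ 3223 (mod 5704) write x = 3223 + 5704t. Substituting into x ≡ 10 (mod 11) gives 5704t ≡ 10 (mod 11), and since 6⁻¹ ≡ 2 (mod 11), t ≡ 9. Hence x ≡ 3223 + 5704·9 = 54559 (mod 62744).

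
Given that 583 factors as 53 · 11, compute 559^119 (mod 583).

Mod 53: 559 ≡ 29; by Fermat, exponent reduces to 119 mod 52 = 15; 29^15 ≡ 7 (mod 53).
Mod 11: 559 ≡ 9; by Fermat, exponent reduces to 119 mod 10 = 9; 9^9 ≡ 5 (mod 11).
Combine by CRT: x ≡ 7 (mod 53), x ≡ 5 (mod 11) ⇒ x ≡ 60 (mod 583).

60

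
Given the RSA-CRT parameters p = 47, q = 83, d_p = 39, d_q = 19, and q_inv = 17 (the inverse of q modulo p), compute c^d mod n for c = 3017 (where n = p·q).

m₁ = c^(d_p) mod p: c ≡ 9 (mod 47), and 9^39 mod 47 = 37.
m₂ = c^(d_q) mod q: c ≡ 29 (mod 83), and 29^19 mod 83 = 36.
h = q_inv·(m₁ − m₂) mod p = 17·(37 − 36) mod 47 = 17.
m = m₂ + h·q = 36 + 17·83 = 1447.

1447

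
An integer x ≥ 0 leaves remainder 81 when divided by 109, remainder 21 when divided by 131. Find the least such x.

10763

Combine the congruences pairwise.
From x ≡ 81 (mod 109) write x = 81 + 109t. Substituting into x ≡ 21 (mod 131) gives 109t ≡ 71 (mod 131), and since 109⁻¹ ≡ 125 (mod 131), t ≡ 98. Hence x ≡ 81 + 109·98 = 10763 (mod 14279).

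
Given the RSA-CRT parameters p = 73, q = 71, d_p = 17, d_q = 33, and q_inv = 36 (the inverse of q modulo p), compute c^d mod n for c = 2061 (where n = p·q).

m₁ = c^(d_p) mod p: c ≡ 17 (mod 73), and 17^17 mod 73 = 66.
m₂ = c^(d_q) mod q: c ≡ 2 (mod 71), and 2^33 mod 71 = 18.
h = q_inv·(m₁ − m₂) mod p = 36·(66 − 18) mod 73 = 49.
m = m₂ + h·q = 18 + 49·71 = 3497.

3497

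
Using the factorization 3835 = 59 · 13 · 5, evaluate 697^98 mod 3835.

Mod 59: 697 ≡ 48; by Fermat, exponent reduces to 98 mod 58 = 40; 48^40 ≡ 41 (mod 59).
Mod 13: 697 ≡ 8; by Fermat, exponent reduces to 98 mod 12 = 2; 8^2 ≡ 12 (mod 13).
Mod 5: 697 ≡ 2; by Fermat, exponent reduces to 98 mod 4 = 2; 2^2 ≡ 4 (mod 5).
Combine by CRT: x ≡ 41 (mod 59), x ≡ 12 (mod 13), x ≡ 4 (mod 5) ⇒ x ≡ 454 (mod 3835).

454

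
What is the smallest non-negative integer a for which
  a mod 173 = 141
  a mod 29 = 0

From a ≡ 141 (mod 173) write a = 141 + 173t. Substituting into a ≡ 0 (mod 29) gives 173t ≡ 4 (mod 29), and since 28⁻¹ ≡ 28 (mod 29), t ≡ 25. Hence a ≡ 141 + 173·25 = 4466 (mod 5017).

4466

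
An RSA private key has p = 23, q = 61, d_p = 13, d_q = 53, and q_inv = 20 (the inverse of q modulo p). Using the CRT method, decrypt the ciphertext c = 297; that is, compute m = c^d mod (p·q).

m₁ = c^(d_p) mod p: c ≡ 21 (mod 23), and 21^13 mod 23 = 19.
m₂ = c^(d_q) mod q: c ≡ 53 (mod 61), and 53^53 mod 61 = 24.
h = q_inv·(m₁ − m₂) mod p = 20·(19 − 24) mod 23 = 15.
m = m₂ + h·q = 24 + 15·61 = 939.

939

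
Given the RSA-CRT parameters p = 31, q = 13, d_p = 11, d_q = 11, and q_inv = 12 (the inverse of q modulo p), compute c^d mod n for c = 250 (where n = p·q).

126

m₁ = c^(d_p) mod p: c ≡ 2 (mod 31), and 2^11 mod 31 = 2.
m₂ = c^(d_q) mod q: c ≡ 3 (mod 13), and 3^11 mod 13 = 9.
h = q_inv·(m₁ − m₂) mod p = 12·(2 − 9) mod 31 = 9.
m = m₂ + h·q = 9 + 9·13 = 126.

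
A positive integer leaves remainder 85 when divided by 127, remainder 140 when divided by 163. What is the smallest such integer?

466

From k ≡ 85 (mod 127) write k = 85 + 127t. Substituting into k ≡ 140 (mod 163) gives 127t ≡ 55 (mod 163), and since 127⁻¹ ≡ 86 (mod 163), t ≡ 3. Hence k ≡ 85 + 127·3 = 466 (mod 20701).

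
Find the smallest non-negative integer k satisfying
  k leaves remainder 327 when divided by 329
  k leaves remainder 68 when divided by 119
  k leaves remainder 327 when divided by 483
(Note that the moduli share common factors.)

113832

gcd(329, 119) = 7 and 7 | (68 − 327), so the pair is consistent; merging gives k ≡ 1972 (mod 5593), where 5593 = lcm(329, 119).
gcd(5593, 483) = 7 and 7 | (327 − 1972), so the pair is consistent; merging gives k ≡ 113832 (mod 385917), where 385917 = lcm(5593, 483).
The solution is unique modulo lcm(329, 119, 483) = 385917.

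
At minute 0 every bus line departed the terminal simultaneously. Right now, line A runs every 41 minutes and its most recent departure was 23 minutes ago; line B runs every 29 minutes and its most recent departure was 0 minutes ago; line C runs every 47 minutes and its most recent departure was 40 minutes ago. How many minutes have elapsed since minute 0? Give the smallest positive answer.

13717

Combine the congruences pairwise.
From t ≡ 23 (mod 41) write t = 23 + 41s. Substituting into t ≡ 0 (mod 29) gives 41s ≡ 6 (mod 29), and since 12⁻¹ ≡ 17 (mod 29), s ≡ 15. Hence t ≡ 23 + 41·15 = 638 (mod 1189).
From t ≡ 638 (mod 1189) write t = 638 + 1189s. Substituting into t ≡ 40 (mod 47) gives 1189s ≡ 13 (mod 47), and since 14⁻¹ ≡ 37 (mod 47), s ≡ 11. Hence t ≡ 638 + 1189·11 = 13717 (mod 55883).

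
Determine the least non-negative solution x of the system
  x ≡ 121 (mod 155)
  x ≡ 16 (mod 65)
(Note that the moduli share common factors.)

Combine the congruences pairwise.
gcd(155, 65) = 5 and 5 | (16 − 121), so the pair is consistent; merging gives x ≡ 276 (mod 2015), where 2015 = lcm(155, 65).
The solution is unique modulo lcm(155, 65) = 2015.

276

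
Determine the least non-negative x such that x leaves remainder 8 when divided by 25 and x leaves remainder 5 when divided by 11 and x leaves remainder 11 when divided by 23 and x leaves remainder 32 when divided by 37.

The moduli are pairwise coprime; N = 25·11·23·37 = 234025.
N/25 = 9361; 9361 ≡ 11 (mod 25); 11·16 ≡ 1, so inverse 16.
N/11 = 21275; 21275 ≡ 1 (mod 11), inverse 1.
N/23 = 10175; 10175 ≡ 9 (mod 23); 9·18 ≡ 1, so inverse 18.
N/37 = 6325; 6325 ≡ 35 (mod 37); 35·18 ≡ 1, so inverse 18.
x ≡ 8·9361·16 + 5·21275·1 + 11·10175·18 + 32·6325·18 = 6962433.
6962433 mod 234025 = 175708.

175708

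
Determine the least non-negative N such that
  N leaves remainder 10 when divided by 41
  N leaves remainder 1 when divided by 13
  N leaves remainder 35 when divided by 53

18214

The moduli are pairwise coprime; M = 41·13·53 = 28249.
M/41 = 689; 689 ≡ 33 (mod 41); 33·5 ≡ 1, so inverse 5.
M/13 = 2173; 2173 ≡ 2 (mod 13); 2·7 ≡ 1, so inverse 7.
M/53 = 533; 533 ≡ 3 (mod 53); 3·18 ≡ 1, so inverse 18.
N ≡ 10·689·5 + 1·2173·7 + 35·533·18 = 385451.
385451 mod 28249 = 18214.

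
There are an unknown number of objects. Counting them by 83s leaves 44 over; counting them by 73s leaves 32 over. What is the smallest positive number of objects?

Combine the congruences pairwise.
From N ≡ 44 (mod 83) write N = 44 + 83t. Substituting into N ≡ 32 (mod 73) gives 83t ≡ 61 (mod 73), and since 10⁻¹ ≡ 22 (mod 73), t ≡ 28. Hence N ≡ 44 + 83·28 = 2368 (mod 6059).

2368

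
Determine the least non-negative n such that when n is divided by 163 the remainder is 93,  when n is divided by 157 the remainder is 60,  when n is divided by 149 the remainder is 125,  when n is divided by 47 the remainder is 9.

From n ≡ 93 (mod 163) write n = 93 + 163t. Substituting into n ≡ 60 (mod 157) gives 163t ≡ 124 (mod 157), and since 6⁻¹ ≡ 131 (mod 157), t ≡ 73. Hence n ≡ 93 + 163·73 = 11992 (mod 25591).
From n ≡ 11992 (mod 25591) write n = 11992 + 25591t. Substituting into n ≡ 125 (mod 149) gives 25591t ≡ 53 (mod 149), and since 112⁻¹ ≡ 4 (mod 149), t ≡ 63. Hence n ≡ 11992 + 25591·63 = 1624225 (mod 3813059).
From n ≡ 1624225 (mod 3813059) write n = 1624225 + 3813059t. Substituting into n ≡ 9 (mod 47) gives 3813059t ≡ 10 (mod 47), and since 43⁻¹ ≡ 35 (mod 47), t ≡ 21. Hence n ≡ 1624225 + 3813059·21 = 81698464 (mod 179213773).

81698464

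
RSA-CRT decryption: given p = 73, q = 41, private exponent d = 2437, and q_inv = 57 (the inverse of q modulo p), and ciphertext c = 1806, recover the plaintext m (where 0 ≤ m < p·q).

1266

d_p = d mod (p−1) = 2437 mod 72 = 61; d_q = d mod (q−1) = 37.
m₁ = c^(d_p) mod p: c ≡ 54 (mod 73), and 54^61 mod 73 = 25.
m₂ = c^(d_q) mod q: c ≡ 2 (mod 41), and 2^37 mod 41 = 36.
h = q_inv·(m₁ − m₂) mod p = 57·(25 − 36) mod 73 = 30.
m = m₂ + h·q = 36 + 30·41 = 1266.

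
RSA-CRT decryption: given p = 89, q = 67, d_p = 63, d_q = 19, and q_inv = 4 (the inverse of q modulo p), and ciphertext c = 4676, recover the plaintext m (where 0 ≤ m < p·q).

4601

m₁ = c^(d_p) mod p: c ≡ 48 (mod 89), and 48^63 mod 89 = 62.
m₂ = c^(d_q) mod q: c ≡ 53 (mod 67), and 53^19 mod 67 = 45.
h = q_inv·(m₁ − m₂) mod p = 4·(62 − 45) mod 89 = 68.
m = m₂ + h·q = 45 + 68·67 = 4601.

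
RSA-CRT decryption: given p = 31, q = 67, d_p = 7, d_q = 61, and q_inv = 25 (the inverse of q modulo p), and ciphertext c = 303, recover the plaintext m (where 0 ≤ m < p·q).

m₁ = c^(d_p) mod p: c ≡ 24 (mod 31), and 24^7 mod 31 = 3.
m₂ = c^(d_q) mod q: c ≡ 35 (mod 67), and 35^61 mod 67 = 55.
h = q_inv·(m₁ − m₂) mod p = 25·(3 − 55) mod 31 = 2.
m = m₂ + h·q = 55 + 2·67 = 189.

189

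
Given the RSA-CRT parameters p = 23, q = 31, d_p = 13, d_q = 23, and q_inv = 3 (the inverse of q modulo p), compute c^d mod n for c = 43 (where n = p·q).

m₁ = c^(d_p) mod p: c ≡ 20 (mod 23), and 20^13 mod 23 = 14.
m₂ = c^(d_q) mod q: c ≡ 12 (mod 31), and 12^23 mod 31 = 22.
h = q_inv·(m₁ − m₂) mod p = 3·(14 − 22) mod 23 = 22.
m = m₂ + h·q = 22 + 22·31 = 704.

704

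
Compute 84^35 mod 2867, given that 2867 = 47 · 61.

Mod 47: 84 ≡ 37; 37^35 ≡ 32 (mod 47).
Mod 61: 84 ≡ 23; 23^35 ≡ 11 (mod 61).
Combine by CRT: x ≡ 32 (mod 47), x ≡ 11 (mod 61) ⇒ x ≡ 1536 (mod 2867).

1536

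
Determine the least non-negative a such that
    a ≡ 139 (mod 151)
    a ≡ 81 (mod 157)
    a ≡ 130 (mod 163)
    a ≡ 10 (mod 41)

4276761

The moduli are pairwise coprime; N = 151·157·163·41 = 158433881.
N/151 = 1049231; 1049231 ≡ 83 (mod 151); 83·131 ≡ 1, so inverse 131.
N/157 = 1009133; 1009133 ≡ 94 (mod 157); 94·152 ≡ 1, so inverse 152.
N/163 = 971987; 971987 ≡ 18 (mod 163); 18·154 ≡ 1, so inverse 154.
N/41 = 3864241; 3864241 ≡ 32 (mod 41); 32·9 ≡ 1, so inverse 9.
a ≡ 139·1049231·131 + 81·1009133·152 + 130·971987·154 + 10·3864241·9 = 51336854205.
51336854205 mod 158433881 = 4276761.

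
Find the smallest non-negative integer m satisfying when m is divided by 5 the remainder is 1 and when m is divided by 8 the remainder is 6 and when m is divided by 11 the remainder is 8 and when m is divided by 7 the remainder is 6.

From m ≡ 1 (mod 5) write m = 1 + 5t. Substituting into m ≡ 6 (mod 8) gives 5t ≡ 5 (mod 8), and since 5⁻¹ ≡ 5 (mod 8), t ≡ 1. Hence m ≡ 1 + 5·1 = 6 (mod 40).
From m ≡ 6 (mod 40) write m = 6 + 40t. Substituting into m ≡ 8 (mod 11) gives 40t ≡ 2 (mod 11), and since 7⁻¹ ≡ 8 (mod 11), t ≡ 5. Hence m ≡ 6 + 40·5 = 206 (mod 440).
From m ≡ 206 (mod 440) write m = 206 + 440t. Substituting into m ≡ 6 (mod 7) gives 440t ≡ 3 (mod 7), and since 6⁻¹ ≡ 6 (mod 7), t ≡ 4. Hence m ≡ 206 + 440·4 = 1966 (mod 3080).

1966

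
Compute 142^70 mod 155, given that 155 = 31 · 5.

129

Mod 31: 142 ≡ 18; by Fermat, exponent reduces to 70 mod 30 = 10; 18^10 ≡ 5 (mod 31).
Mod 5: 142 ≡ 2; by Fermat, exponent reduces to 70 mod 4 = 2; 2^2 ≡ 4 (mod 5).
Combine by CRT: x ≡ 5 (mod 31), x ≡ 4 (mod 5) ⇒ x ≡ 129 (mod 155).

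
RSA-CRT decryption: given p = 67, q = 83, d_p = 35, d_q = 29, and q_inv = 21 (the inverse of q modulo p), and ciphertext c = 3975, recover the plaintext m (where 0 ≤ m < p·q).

m₁ = c^(d_p) mod p: c ≡ 22 (mod 67), and 22^35 mod 67 = 15.
m₂ = c^(d_q) mod q: c ≡ 74 (mod 83), and 74^29 mod 83 = 35.
h = q_inv·(m₁ − m₂) mod p = 21·(15 − 35) mod 67 = 49.
m = m₂ + h·q = 35 + 49·83 = 4102.

4102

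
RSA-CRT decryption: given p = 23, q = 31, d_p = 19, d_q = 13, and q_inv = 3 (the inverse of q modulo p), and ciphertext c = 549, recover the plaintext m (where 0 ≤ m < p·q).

385

m₁ = c^(d_p) mod p: c ≡ 20 (mod 23), and 20^19 mod 23 = 17.
m₂ = c^(d_q) mod q: c ≡ 22 (mod 31), and 22^13 mod 31 = 13.
h = q_inv·(m₁ − m₂) mod p = 3·(17 − 13) mod 23 = 12.
m = m₂ + h·q = 13 + 12·31 = 385.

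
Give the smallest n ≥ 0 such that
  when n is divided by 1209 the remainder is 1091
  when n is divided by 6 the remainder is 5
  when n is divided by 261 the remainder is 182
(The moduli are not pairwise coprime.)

88139

Combine the congruences pairwise.
gcd(1209, 6) = 3 and 3 | (5 − 1091), so the pair is consistent; merging gives n ≡ 1091 (mod 2418), where 2418 = lcm(1209, 6).
gcd(2418, 261) = 3 and 3 | (182 − 1091), so the pair is consistent; merging gives n ≡ 88139 (mod 210366), where 210366 = lcm(2418, 261).
The solution is unique modulo lcm(1209, 6, 261) = 210366.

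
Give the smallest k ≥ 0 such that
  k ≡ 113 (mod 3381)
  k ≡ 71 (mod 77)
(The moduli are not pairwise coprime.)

Combine the congruences pairwise.
gcd(3381, 77) = 7 and 7 | (71 − 113), so the pair is consistent; merging gives k ≡ 20399 (mod 37191), where 37191 = lcm(3381, 77).
The solution is unique modulo lcm(3381, 77) = 37191.

20399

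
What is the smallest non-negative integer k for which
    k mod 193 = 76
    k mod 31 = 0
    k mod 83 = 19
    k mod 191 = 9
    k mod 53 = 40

4885723473

Combine the congruences pairwise.
From k ≡ 76 (mod 193) write k = 76 + 193t. Substituting into k ≡ 0 (mod 31) gives 193t ≡ 17 (mod 31), and since 7⁻¹ ≡ 9 (mod 31), t ≡ 29. Hence k ≡ 76 + 193·29 = 5673 (mod 5983).
From k ≡ 5673 (mod 5983) write k = 5673 + 5983t. Substituting into k ≡ 19 (mod 83) gives 5983t ≡ 73 (mod 83), and since 7⁻¹ ≡ 12 (mod 83), t ≡ 46. Hence k ≡ 5673 + 5983·46 = 280891 (mod 496589).
From k ≡ 280891 (mod 496589) write k = 280891 + 496589t. Substituting into k ≡ 9 (mod 191) gives 496589t ≡ 79 (mod 191), and since 180⁻¹ ≡ 52 (mod 191), t ≡ 97. Hence k ≡ 280891 + 496589·97 = 48450024 (mod 94848499).
From k ≡ 48450024 (mod 94848499) write k = 48450024 + 94848499t. Substituting into k ≡ 40 (mod 53) gives 94848499t ≡ 19 (mod 53), and since 17⁻¹ ≡ 25 (mod 53), t ≡ 51. Hence k ≡ 48450024 + 94848499·51 = 4885723473 (mod 5026970447).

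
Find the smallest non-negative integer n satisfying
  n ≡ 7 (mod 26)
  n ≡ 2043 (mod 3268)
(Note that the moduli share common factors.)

Combine the congruences pairwise.
gcd(26, 3268) = 2 and 2 | (2043 − 7), so the pair is consistent; merging gives n ≡ 5311 (mod 42484), where 42484 = lcm(26, 3268).
The solution is unique modulo lcm(26, 3268) = 42484.

5311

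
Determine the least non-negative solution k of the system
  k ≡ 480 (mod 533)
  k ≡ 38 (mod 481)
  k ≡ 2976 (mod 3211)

439672

gcd(533, 481) = 13 and 13 | (38 − 480), so the pair is consistent; merging gives k ≡ 5810 (mod 19721), where 19721 = lcm(533, 481).
gcd(19721, 3211) = 13 and 13 | (2976 − 5810), so the pair is consistent; merging gives k ≡ 439672 (mod 4871087), where 4871087 = lcm(19721, 3211).
The solution is unique modulo lcm(533, 481, 3211) = 4871087.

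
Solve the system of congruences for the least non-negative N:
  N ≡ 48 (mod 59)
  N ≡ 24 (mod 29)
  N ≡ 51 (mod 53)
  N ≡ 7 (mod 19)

From N ≡ 48 (mod 59) write N = 48 + 59t. Substituting into N ≡ 24 (mod 29) gives 59t ≡ 5 (mod 29), and since 1⁻¹ ≡ 1 (mod 29), t ≡ 5. Hence N ≡ 48 + 59·5 = 343 (mod 1711).
From N ≡ 343 (mod 1711) write N = 343 + 1711t. Substituting into N ≡ 51 (mod 53) gives 1711t ≡ 26 (mod 53), and since 15⁻¹ ≡ 46 (mod 53), t ≡ 30. Hence N ≡ 343 + 1711·30 = 51673 (mod 90683).
From N ≡ 51673 (mod 90683) write N = 51673 + 90683t. Substituting into N ≡ 7 (mod 19) gives 90683t ≡ 14 (mod 19), and since 15⁻¹ ≡ 14 (mod 19), t ≡ 6. Hence N ≡ 51673 + 90683·6 = 595771 (mod 1722977).

595771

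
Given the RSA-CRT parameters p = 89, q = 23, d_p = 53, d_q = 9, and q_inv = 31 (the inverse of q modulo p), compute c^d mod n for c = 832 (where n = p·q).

m₁ = c^(d_p) mod p: c ≡ 31 (mod 89), and 31^53 mod 89 = 29.
m₂ = c^(d_q) mod q: c ≡ 4 (mod 23), and 4^9 mod 23 = 13.
h = q_inv·(m₁ − m₂) mod p = 31·(29 − 13) mod 89 = 51.
m = m₂ + h·q = 13 + 51·23 = 1186.

1186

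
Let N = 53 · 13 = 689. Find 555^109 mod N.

Mod 53: 555 ≡ 25; by Fermat, exponent reduces to 109 mod 52 = 5; 25^5 ≡ 4 (mod 53).
Mod 13: 555 ≡ 9; by Fermat, exponent reduces to 109 mod 12 = 1; 9^1 ≡ 9 (mod 13).
Combine by CRT: x ≡ 4 (mod 53), x ≡ 9 (mod 13) ⇒ x ≡ 269 (mod 689).

269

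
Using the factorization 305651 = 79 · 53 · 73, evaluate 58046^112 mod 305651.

180634

Mod 79: 58046 ≡ 60; by Fermat, exponent reduces to 112 mod 78 = 34; 60^34 ≡ 40 (mod 79).
Mod 53: 58046 ≡ 11; by Fermat, exponent reduces to 112 mod 52 = 8; 11^8 ≡ 10 (mod 53).
Mod 73: 58046 ≡ 11; by Fermat, exponent reduces to 112 mod 72 = 40; 11^40 ≡ 32 (mod 73).
Combine by CRT: x ≡ 40 (mod 79), x ≡ 10 (mod 53), x ≡ 32 (mod 73) ⇒ x ≡ 180634 (mod 305651).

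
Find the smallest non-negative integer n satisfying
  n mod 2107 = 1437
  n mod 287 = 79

70968

gcd(2107, 287) = 7 and 7 | (79 − 1437), so the pair is consistent; merging gives n ≡ 70968 (mod 86387), where 86387 = lcm(2107, 287).
The solution is unique modulo lcm(2107, 287) = 86387.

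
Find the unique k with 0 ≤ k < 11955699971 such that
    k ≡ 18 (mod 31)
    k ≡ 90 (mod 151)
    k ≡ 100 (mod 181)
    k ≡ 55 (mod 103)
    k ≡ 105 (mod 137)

Combine the congruences pairwise.
From k ≡ 18 (mod 31) write k = 18 + 31t. Substituting into k ≡ 90 (mod 151) gives 31t ≡ 72 (mod 151), and since 31⁻¹ ≡ 39 (mod 151), t ≡ 90. Hence k ≡ 18 + 31·90 = 2808 (mod 4681).
From k ≡ 2808 (mod 4681) write k = 2808 + 4681t. Substituting into k ≡ 100 (mod 181) gives 4681t ≡ 7 (mod 181), and since 156⁻¹ ≡ 152 (mod 181), t ≡ 159. Hence k ≡ 2808 + 4681·159 = 747087 (mod 847261).
From k ≡ 747087 (mod 847261) write k = 747087 + 847261t. Substituting into k ≡ 55 (mod 103) gives 847261t ≡ 27 (mod 103), and since 86⁻¹ ≡ 6 (mod 103), t ≡ 59. Hence k ≡ 747087 + 847261·59 = 50735486 (mod 87267883).
From k ≡ 50735486 (mod 87267883) write k = 50735486 + 87267883t. Substituting into k ≡ 105 (mod 137) gives 87267883t ≡ 103 (mod 137), and since 116⁻¹ ≡ 13 (mod 137), t ≡ 106. Hence k ≡ 50735486 + 87267883·106 = 9301131084 (mod 11955699971).

9301131084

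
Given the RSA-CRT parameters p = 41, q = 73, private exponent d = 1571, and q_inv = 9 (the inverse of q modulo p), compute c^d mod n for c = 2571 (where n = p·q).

d_p = d mod (p−1) = 1571 mod 40 = 11; d_q = d mod (q−1) = 59.
m₁ = c^(d_p) mod p: c ≡ 29 (mod 41), and 29^11 mod 41 = 15.
m₂ = c^(d_q) mod q: c ≡ 16 (mod 73), and 16^59 mod 73 = 4.
h = q_inv·(m₁ − m₂) mod p = 9·(15 − 4) mod 41 = 17.
m = m₂ + h·q = 4 + 17·73 = 1245.

1245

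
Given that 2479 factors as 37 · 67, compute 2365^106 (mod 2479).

2438

Mod 37: 2365 ≡ 34; by Fermat, exponent reduces to 106 mod 36 = 34; 34^34 ≡ 33 (mod 37).
Mod 67: 2365 ≡ 20; by Fermat, exponent reduces to 106 mod 66 = 40; 20^40 ≡ 26 (mod 67).
Combine by CRT: x ≡ 33 (mod 37), x ≡ 26 (mod 67) ⇒ x ≡ 2438 (mod 2479).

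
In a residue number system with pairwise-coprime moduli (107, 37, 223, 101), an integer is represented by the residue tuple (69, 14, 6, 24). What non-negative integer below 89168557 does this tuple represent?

The moduli are pairwise coprime; N = 107·37·223·101 = 89168557.
N/107 = 833351; 833351 ≡ 35 (mod 107); 35·52 ≡ 1, so inverse 52.
N/37 = 2409961; 2409961 ≡ 3 (mod 37); 3·25 ≡ 1, so inverse 25.
N/223 = 399859; 399859 ≡ 20 (mod 223); 20·145 ≡ 1, so inverse 145.
N/101 = 882857; 882857 ≡ 16 (mod 101); 16·19 ≡ 1, so inverse 19.
x ≡ 69·833351·52 + 14·2409961·25 + 6·399859·145 + 24·882857·19 = 4584009860.
4584009860 mod 89168557 = 36413453.

36413453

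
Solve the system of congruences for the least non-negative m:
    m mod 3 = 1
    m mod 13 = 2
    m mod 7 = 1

From m ≡ 1 (mod 3) write m = 1 + 3t. Substituting into m ≡ 2 (mod 13) gives 3t ≡ 1 (mod 13), and since 3⁻¹ ≡ 9 (mod 13), t ≡ 9. Hence m ≡ 1 + 3·9 = 28 (mod 39).
From m ≡ 28 (mod 39) write m = 28 + 39t. Substituting into m ≡ 1 (mod 7) gives 39t ≡ 1 (mod 7), and since 4⁻¹ ≡ 2 (mod 7), t ≡ 2. Hence m ≡ 28 + 39·2 = 106 (mod 273).

106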